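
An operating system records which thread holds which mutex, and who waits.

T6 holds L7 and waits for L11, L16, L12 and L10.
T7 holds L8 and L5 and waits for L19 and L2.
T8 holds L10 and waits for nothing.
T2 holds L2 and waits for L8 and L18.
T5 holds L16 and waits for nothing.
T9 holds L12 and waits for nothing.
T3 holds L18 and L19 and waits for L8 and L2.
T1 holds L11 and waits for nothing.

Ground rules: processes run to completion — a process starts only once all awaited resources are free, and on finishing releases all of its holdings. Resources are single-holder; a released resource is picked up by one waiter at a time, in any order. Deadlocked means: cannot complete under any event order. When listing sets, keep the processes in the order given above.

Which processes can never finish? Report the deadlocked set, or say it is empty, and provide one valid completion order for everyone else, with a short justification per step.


The deadlocked set is T7, T2 and T3.
Key observation: along T7 -> T2 -> T7, each member waits on what the next one holds — a deadlock; T3 is caught in further circular waits.
A valid finishing order for the others: T5, T8, T1, T9, T6.
Check, step by step:
  T5 waits on nothing -> runs at once and releases L16
  T8 waits on nothing -> runs at once and releases L10
  T1 waits on nothing -> runs at once and releases L11
  T9 waits on nothing -> runs at once and releases L12
  run T6 (all its waits — L11, L16, L12 and L10 — are resolved); releases L7


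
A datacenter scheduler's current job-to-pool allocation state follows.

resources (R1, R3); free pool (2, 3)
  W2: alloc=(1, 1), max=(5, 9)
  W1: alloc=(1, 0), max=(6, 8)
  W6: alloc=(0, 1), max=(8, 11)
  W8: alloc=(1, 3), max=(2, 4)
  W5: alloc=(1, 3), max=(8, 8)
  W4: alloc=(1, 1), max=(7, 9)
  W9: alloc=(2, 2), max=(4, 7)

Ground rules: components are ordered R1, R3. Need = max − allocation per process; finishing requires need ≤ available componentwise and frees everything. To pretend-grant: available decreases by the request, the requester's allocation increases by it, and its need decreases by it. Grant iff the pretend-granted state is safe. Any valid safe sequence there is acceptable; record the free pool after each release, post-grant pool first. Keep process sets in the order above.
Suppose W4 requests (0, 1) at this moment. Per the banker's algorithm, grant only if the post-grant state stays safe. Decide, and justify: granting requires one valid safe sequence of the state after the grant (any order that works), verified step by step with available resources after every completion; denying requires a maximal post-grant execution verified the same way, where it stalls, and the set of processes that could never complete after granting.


DENY: after the grant no complete ordering would exist.
Key observation: after W8, W9 the pool peaks at (5, 7), and each blocked process is short somewhere: W2 on R3; W1 on R3; W6 on R1, R3; W5 on R1; W4 on R1.
On the post-grant state, W8, W9 is a maximal run — nothing extends it. Verifying each step:
  pool = (2, 2)
  run W8 (needs (1, 1), free (2, 2)); after release of (1, 3) the pool is (3, 5)
  run W9 (needs (2, 5), free (3, 5)); after release of (2, 2) the pool is (5, 7)
  blocked: W2 wants (4, 8), pool (5, 7) — not enough R3
  blocked: W1 wants (5, 8), pool (5, 7) — not enough R3
  blocked: W6 wants (8, 10), pool (5, 7) — not enough R1 and R3
  blocked: W5 wants (7, 5), pool (5, 7) — not enough R1
  blocked: W4 wants (6, 7), pool (5, 7) — not enough R1
Post-grant, the permanently blocked set is W2, W1, W6, W5 and W4.


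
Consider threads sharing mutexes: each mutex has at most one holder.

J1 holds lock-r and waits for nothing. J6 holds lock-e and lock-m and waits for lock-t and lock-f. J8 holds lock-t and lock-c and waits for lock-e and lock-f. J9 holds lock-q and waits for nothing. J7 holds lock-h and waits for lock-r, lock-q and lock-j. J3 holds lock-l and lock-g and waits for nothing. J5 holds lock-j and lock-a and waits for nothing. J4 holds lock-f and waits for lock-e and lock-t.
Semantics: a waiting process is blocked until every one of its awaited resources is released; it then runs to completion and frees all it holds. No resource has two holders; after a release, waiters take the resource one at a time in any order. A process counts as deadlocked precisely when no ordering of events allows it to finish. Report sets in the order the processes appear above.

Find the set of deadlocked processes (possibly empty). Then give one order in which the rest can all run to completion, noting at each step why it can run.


Deadlocked set: J6, J8 and J4.
Key observation: the loop J6 -> J8 -> J6 blocks itself forever; J4 is caught in further circular waits.
The rest can finish in the order J9, J1, J3, J5, J7.
Step-by-step check:
  J9 waits on nothing -> runs at once and releases lock-q
  J1 waits on nothing -> runs at once and releases lock-r
  J3 waits on nothing -> runs at once and releases lock-l and lock-g
  J5 waits on nothing -> runs at once and releases lock-j and lock-a
  J7: everything it awaited (lock-r, lock-q and lock-j) is free; runs, freeing lock-h


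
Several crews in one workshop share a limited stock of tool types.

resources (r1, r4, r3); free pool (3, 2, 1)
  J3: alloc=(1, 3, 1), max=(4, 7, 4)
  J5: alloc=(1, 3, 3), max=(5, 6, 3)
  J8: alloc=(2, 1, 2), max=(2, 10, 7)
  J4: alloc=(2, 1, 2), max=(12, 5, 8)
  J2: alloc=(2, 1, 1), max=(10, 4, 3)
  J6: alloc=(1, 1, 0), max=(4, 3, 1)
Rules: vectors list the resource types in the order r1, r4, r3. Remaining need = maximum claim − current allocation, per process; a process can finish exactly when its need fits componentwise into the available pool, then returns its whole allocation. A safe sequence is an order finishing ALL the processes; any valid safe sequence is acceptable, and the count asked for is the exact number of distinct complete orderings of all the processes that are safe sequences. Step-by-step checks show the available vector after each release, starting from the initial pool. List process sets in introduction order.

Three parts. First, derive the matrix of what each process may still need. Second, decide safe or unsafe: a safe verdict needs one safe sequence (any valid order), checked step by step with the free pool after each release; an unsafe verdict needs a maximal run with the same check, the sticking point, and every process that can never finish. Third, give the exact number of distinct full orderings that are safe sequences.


(1) Remaining need (order r1, r4, r3):
  J3: (3, 4, 3)
  J5: (4, 3, 0)
  J8: (0, 9, 5)
  J4: (10, 4, 6)
  J2: (8, 3, 2)
  J6: (3, 2, 1)
(2) The state is SAFE; one workable sequence: J6, J5, J3, J8, J2, J4.
Key observation: reading the order forward, J6 is the first process whose need (3, 2, 1) meets the free pool (3, 2, 1) exactly on a resource it requests.
Check, step by step:
  pool = (3, 2, 1)
  J6 needs (3, 2, 1) <= (3, 2, 1) -> finishes; pool += (1, 1, 0) = (4, 3, 1)
  J5 needs (4, 3, 0) <= (4, 3, 1) -> finishes; pool += (1, 3, 3) = (5, 6, 4)
  J3 needs (3, 4, 3) <= (5, 6, 4) -> finishes; pool += (1, 3, 1) = (6, 9, 5)
  J8 needs (0, 9, 5) <= (6, 9, 5) -> finishes; pool += (2, 1, 2) = (8, 10, 7)
  J2 needs (8, 3, 2) <= (8, 10, 7) -> finishes; pool += (2, 1, 1) = (10, 11, 8)
  J4 needs (10, 4, 6) <= (10, 11, 8) -> finishes; pool += (2, 1, 2) = (12, 12, 10)
(3) The exact count: 1 of the possible complete orderings is a safe sequence.


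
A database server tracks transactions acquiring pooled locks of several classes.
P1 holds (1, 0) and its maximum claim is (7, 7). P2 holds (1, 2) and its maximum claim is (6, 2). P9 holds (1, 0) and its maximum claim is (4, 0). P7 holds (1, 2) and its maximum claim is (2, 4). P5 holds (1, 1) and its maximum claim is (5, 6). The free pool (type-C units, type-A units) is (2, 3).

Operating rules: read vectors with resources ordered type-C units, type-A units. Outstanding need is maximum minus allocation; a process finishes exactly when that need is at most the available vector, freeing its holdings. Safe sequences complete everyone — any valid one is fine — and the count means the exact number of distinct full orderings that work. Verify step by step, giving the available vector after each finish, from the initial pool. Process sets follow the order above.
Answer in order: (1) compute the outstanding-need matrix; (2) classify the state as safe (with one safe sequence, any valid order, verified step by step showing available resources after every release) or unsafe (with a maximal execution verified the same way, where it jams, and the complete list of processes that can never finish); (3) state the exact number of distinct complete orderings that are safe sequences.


(1) Remaining need (order type-C units, type-A units):
  P1: (6, 7)
  P2: (5, 0)
  P9: (3, 0)
  P7: (1, 2)
  P5: (4, 5)
(2) SAFE, for example via the order P7, P9, P5, P2, P1.
Key observation: reading the order forward, P9 is the first process whose need (3, 0) meets the free pool (3, 5) exactly on a resource it requests.
Check, step by step:
  pool = (2, 3)
  run P7 (needs (1, 2), free (2, 3)); after release of (1, 2) the pool is (3, 5)
  run P9 (needs (3, 0), free (3, 5)); after release of (1, 0) the pool is (4, 5)
  run P5 (needs (4, 5), free (4, 5)); after release of (1, 1) the pool is (5, 6)
  run P2 (needs (5, 0), free (5, 6)); after release of (1, 2) the pool is (6, 8)
  run P1 (needs (6, 7), free (6, 8)); after release of (1, 0) the pool is (7, 8)
(3) The exact count: 1 of the possible complete orderings is a safe sequence.


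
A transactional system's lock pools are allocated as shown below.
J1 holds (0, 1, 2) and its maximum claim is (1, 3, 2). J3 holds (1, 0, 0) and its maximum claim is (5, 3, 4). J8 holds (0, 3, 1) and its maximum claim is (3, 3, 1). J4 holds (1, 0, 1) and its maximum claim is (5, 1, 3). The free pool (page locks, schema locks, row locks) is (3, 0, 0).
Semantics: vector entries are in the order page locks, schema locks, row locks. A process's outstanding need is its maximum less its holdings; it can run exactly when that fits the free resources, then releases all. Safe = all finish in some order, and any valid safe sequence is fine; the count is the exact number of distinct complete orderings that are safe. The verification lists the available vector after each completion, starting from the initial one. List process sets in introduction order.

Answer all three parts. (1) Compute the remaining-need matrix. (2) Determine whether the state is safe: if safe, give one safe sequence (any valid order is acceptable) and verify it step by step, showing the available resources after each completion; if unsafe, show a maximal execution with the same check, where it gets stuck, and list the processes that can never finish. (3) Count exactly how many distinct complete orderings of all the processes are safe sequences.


(1) Need matrix, components ordered page locks, schema locks, row locks:
  J1: (1, 2, 0)
  J3: (4, 3, 4)
  J8: (3, 0, 0)
  J4: (4, 1, 2)
(2) The state is UNSAFE.
Key observation: after J8, J1 complete, (3, 4, 3) is the best the pool ever gets, yet each leftover process wants more page locks.
Going as far as possible: J8, J1; after that, nothing fits. Verifying each step:
  pool = (3, 0, 0)
  J8: need (3, 0, 0) fits (3, 0, 0); releases (0, 3, 1), pool now (3, 3, 1)
  J1: need (1, 2, 0) fits (3, 3, 1); releases (0, 1, 2), pool now (3, 4, 3)
  blocked: J3 wants (4, 3, 4), pool (3, 4, 3) — not enough page locks and row locks
  blocked: J4 wants (4, 1, 2), pool (3, 4, 3) — not enough page locks
Never able to finish: J3 and J4.
(3) The exact count: 0 of the possible complete orderings are safe sequences.


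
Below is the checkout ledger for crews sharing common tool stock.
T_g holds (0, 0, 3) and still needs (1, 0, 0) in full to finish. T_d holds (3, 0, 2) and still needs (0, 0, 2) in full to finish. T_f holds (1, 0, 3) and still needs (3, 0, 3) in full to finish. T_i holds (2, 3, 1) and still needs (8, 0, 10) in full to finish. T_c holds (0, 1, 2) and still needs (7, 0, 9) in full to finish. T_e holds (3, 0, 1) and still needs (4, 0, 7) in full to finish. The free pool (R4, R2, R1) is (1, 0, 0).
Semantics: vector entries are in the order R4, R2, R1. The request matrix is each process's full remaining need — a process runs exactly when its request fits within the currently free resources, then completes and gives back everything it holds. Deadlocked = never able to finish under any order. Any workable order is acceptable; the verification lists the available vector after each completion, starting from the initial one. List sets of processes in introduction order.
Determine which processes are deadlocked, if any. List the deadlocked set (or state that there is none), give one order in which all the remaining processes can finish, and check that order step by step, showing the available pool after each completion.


Nothing here is deadlocked.
Key observation: T_g fits the free pool immediately, and its release cascades until everyone finishes.
The rest can finish in the order T_g, T_d, T_f, T_e, T_c, T_i. Verifying each step:
  pool = (1, 0, 0)
  run T_g (needs (1, 0, 0), free (1, 0, 0)); after release of (0, 0, 3) the pool is (1, 0, 3)
  run T_d (needs (0, 0, 2), free (1, 0, 3)); after release of (3, 0, 2) the pool is (4, 0, 5)
  run T_f (needs (3, 0, 3), free (4, 0, 5)); after release of (1, 0, 3) the pool is (5, 0, 8)
  run T_e (needs (4, 0, 7), free (5, 0, 8)); after release of (3, 0, 1) the pool is (8, 0, 9)
  run T_c (needs (7, 0, 9), free (8, 0, 9)); after release of (0, 1, 2) the pool is (8, 1, 11)
  run T_i (needs (8, 0, 10), free (8, 1, 11)); after release of (2, 3, 1) the pool is (10, 4, 12)


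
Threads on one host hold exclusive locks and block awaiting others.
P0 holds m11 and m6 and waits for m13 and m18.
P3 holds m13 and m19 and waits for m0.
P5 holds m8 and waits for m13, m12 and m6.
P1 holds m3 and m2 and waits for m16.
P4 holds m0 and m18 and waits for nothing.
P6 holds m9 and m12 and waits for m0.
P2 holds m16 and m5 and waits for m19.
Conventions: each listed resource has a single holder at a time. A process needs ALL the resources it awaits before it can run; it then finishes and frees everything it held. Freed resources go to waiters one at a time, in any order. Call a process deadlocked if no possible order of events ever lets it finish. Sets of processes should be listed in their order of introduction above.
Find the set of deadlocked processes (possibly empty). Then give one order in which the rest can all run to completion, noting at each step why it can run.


The deadlocked set is empty.
Key observation: there is no circular wait here — follow any chain and it reaches a process that is free to run now.
A valid finishing order for the others: P4, P3, P2, P6, P0, P1, P5.
Verifying each step:
  run P4 (it waits on nothing); releases m0 and m18
  P3 waits on m0 — all released -> runs and releases m13 and m19
  P2 waits on m19 — all released -> runs and releases m16 and m5
  P6 waits on m0 — all released -> runs and releases m9 and m12
  P0 waits on m13 and m18 — all released -> runs and releases m11 and m6
  P1 waits on m16 — all released -> runs and releases m3 and m2
  P5 waits on m13, m12 and m6 — all released -> runs and releases m8


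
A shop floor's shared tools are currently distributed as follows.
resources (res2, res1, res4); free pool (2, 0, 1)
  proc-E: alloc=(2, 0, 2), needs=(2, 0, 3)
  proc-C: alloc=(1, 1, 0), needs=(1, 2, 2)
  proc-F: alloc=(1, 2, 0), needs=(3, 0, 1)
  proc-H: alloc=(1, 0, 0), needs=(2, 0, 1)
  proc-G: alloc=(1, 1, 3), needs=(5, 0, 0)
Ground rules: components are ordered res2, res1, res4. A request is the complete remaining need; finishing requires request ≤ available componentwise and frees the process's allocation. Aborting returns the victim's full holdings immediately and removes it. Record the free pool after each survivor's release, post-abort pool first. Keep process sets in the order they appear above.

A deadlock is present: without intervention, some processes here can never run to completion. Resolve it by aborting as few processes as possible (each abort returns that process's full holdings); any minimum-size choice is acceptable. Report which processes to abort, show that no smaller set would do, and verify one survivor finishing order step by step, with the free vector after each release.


Minimum abort set: proc-E.
Key observation: no ordering could ever have run proc-C before the abort of proc-E; with (2, 0, 2) back in the pool it fits at step 3.
No smaller set exists: with zero aborts the deadlock remains.
Survivors finish in the order: proc-F, proc-H, proc-C, proc-G. Verifying each step (pool after the aborts first):
  pool = (4, 0, 3)
  proc-F: need (3, 0, 1) fits (4, 0, 3); releases (1, 2, 0), pool now (5, 2, 3)
  proc-H: need (2, 0, 1) fits (5, 2, 3); releases (1, 0, 0), pool now (6, 2, 3)
  proc-C: need (1, 2, 2) fits (6, 2, 3); releases (1, 1, 0), pool now (7, 3, 3)
  proc-G: need (5, 0, 0) fits (7, 3, 3); releases (1, 1, 3), pool now (8, 4, 6)


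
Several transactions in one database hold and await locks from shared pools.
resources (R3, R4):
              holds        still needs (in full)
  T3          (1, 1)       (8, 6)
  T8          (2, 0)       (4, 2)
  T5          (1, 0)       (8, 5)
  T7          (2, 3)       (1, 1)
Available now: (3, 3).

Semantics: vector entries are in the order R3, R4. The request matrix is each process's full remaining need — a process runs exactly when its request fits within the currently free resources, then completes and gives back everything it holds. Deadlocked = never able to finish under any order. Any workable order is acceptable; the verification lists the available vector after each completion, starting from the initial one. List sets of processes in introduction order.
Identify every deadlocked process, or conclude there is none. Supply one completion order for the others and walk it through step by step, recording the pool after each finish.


The deadlocked set is T3 and T5.
Key observation: the wall is R3: completing T7, T8 brings the pool only to (7, 6), and all the rest need more.
The rest can finish in the order T7, T8. Verifying each step:
  pool = (3, 3)
  T7: need (1, 1) fits (3, 3); releases (2, 3), pool now (5, 6)
  T8: need (4, 2) fits (5, 6); releases (2, 0), pool now (7, 6)
None of the blocked processes ever fits:
  T3 still needs (8, 6) but only (7, 6) is free — short on R3
  T5 still needs (8, 5) but only (7, 6) is free — short on R3


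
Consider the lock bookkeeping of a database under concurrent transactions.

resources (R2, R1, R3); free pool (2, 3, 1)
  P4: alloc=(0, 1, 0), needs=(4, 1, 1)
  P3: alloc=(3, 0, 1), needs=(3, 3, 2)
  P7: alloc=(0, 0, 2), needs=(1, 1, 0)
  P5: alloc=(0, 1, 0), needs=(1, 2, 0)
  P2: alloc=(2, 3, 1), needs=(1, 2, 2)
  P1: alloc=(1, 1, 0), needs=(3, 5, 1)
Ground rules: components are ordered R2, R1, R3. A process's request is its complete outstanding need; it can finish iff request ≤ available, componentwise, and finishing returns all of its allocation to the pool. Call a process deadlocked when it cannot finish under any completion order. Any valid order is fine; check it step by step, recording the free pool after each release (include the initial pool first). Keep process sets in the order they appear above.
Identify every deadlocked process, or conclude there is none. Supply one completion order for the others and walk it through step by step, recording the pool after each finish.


No process is deadlocked.
Key observation: there is always a runnable process — P7 first — so the state unwinds completely.
A valid finishing order for the others: P7, P2, P1, P4, P5, P3. Check, step by step:
  pool = (2, 3, 1)
  run P7 (needs (1, 1, 0), free (2, 3, 1)); after release of (0, 0, 2) the pool is (2, 3, 3)
  run P2 (needs (1, 2, 2), free (2, 3, 3)); after release of (2, 3, 1) the pool is (4, 6, 4)
  run P1 (needs (3, 5, 1), free (4, 6, 4)); after release of (1, 1, 0) the pool is (5, 7, 4)
  run P4 (needs (4, 1, 1), free (5, 7, 4)); after release of (0, 1, 0) the pool is (5, 8, 4)
  run P5 (needs (1, 2, 0), free (5, 8, 4)); after release of (0, 1, 0) the pool is (5, 9, 4)
  run P3 (needs (3, 3, 2), free (5, 9, 4)); after release of (3, 0, 1) the pool is (8, 9, 5)


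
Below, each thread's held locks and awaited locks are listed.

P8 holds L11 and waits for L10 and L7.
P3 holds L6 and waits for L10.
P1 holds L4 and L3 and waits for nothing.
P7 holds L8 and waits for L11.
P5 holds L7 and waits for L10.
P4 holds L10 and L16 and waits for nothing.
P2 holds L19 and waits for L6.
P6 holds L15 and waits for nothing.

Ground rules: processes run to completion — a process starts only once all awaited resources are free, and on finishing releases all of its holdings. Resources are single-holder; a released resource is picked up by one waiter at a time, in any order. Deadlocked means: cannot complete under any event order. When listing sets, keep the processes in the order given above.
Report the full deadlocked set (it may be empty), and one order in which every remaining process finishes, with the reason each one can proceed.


Nothing here is deadlocked.
Key observation: there is no circular wait here — follow any chain and it reaches a process that is free to run now.
A valid finishing order for the others: P4, P5, P1, P6, P3, P8, P7, P2.
Walking it through:
  P4 waits on nothing -> runs at once and releases L10 and L16
  P5: everything it awaited (L10) is free; runs, freeing L7
  P1 waits on nothing -> runs at once and releases L4 and L3
  P6 waits on nothing -> runs at once and releases L15
  P3: everything it awaited (L10) is free; runs, freeing L6
  P8: everything it awaited (L10 and L7) is free; runs, freeing L11
  P7: everything it awaited (L11) is free; runs, freeing L8
  P2: everything it awaited (L6) is free; runs, freeing L19


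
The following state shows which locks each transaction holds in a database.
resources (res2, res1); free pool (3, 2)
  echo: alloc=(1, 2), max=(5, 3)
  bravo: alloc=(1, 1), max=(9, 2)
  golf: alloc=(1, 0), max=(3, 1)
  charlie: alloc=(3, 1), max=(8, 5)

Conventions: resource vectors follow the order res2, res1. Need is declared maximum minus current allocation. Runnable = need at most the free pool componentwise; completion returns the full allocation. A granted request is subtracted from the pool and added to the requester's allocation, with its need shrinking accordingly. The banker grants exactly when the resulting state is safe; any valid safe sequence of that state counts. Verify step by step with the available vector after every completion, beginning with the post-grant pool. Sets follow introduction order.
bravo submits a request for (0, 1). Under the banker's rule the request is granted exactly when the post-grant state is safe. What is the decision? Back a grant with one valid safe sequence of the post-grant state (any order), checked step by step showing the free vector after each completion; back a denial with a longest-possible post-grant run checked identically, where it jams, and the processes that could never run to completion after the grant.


DENY — the pretend-granted state is unsafe.
Key observation: after golf, echo the pool peaks at (5, 3), and each blocked process is short somewhere: bravo on res2; charlie on res1.
On the post-grant state, golf, echo is a maximal run — nothing extends it. Step-by-step check:
  pool = (3, 1)
  run golf (needs (2, 1), free (3, 1)); after release of (1, 0) the pool is (4, 1)
  run echo (needs (4, 1), free (4, 1)); after release of (1, 2) the pool is (5, 3)
  bravo cannot run: need (8, 0) vs free (5, 3) (insufficient res2)
  charlie cannot run: need (5, 4) vs free (5, 3) (insufficient res1)
Processes that could never finish after the grant: bravo and charlie.


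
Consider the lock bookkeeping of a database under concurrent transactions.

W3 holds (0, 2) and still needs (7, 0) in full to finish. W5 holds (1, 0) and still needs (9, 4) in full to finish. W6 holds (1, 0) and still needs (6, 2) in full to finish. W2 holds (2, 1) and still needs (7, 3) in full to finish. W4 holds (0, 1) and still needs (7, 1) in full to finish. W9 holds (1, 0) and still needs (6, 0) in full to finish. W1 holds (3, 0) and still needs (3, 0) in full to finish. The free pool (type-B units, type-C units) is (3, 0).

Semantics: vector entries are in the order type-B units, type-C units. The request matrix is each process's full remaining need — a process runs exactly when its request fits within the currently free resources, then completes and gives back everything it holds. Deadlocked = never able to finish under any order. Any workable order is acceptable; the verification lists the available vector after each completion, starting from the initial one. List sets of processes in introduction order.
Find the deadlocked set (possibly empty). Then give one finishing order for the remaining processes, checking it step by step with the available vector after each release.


Nothing here is deadlocked.
Key observation: there is always a runnable process — W1 first — so the state unwinds completely.
A valid finishing order for the others: W1, W9, W3, W4, W6, W2, W5. Step-by-step check:
  pool = (3, 0)
  W1: need (3, 0) fits (3, 0); releases (3, 0), pool now (6, 0)
  W9: need (6, 0) fits (6, 0); releases (1, 0), pool now (7, 0)
  W3: need (7, 0) fits (7, 0); releases (0, 2), pool now (7, 2)
  W4: need (7, 1) fits (7, 2); releases (0, 1), pool now (7, 3)
  W6: need (6, 2) fits (7, 3); releases (1, 0), pool now (8, 3)
  W2: need (7, 3) fits (8, 3); releases (2, 1), pool now (10, 4)
  W5: need (9, 4) fits (10, 4); releases (1, 0), pool now (11, 4)


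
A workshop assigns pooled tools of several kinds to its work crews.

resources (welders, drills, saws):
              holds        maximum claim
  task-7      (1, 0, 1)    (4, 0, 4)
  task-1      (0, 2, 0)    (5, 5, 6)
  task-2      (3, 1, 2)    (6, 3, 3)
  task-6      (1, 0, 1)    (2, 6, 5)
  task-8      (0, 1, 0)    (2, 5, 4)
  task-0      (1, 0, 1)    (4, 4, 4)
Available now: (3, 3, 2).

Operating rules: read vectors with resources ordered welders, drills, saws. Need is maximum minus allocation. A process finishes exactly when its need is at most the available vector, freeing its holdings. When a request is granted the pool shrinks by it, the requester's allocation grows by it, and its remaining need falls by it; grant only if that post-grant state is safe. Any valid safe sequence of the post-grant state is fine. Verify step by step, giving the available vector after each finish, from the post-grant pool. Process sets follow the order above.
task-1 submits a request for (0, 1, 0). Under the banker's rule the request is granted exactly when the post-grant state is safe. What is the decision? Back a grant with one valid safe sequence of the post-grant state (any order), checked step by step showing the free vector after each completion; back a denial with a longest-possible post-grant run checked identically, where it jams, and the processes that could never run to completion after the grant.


DENY: after the grant no complete ordering would exist.
Key observation: after task-2, task-7 the pool peaks at (7, 3, 5), and each blocked process is short somewhere: task-1 on saws; task-6 on drills; task-8 on drills; task-0 on drills.
On the post-grant state, task-2, task-7 is a maximal run — nothing extends it. Step-by-step check:
  pool = (3, 2, 2)
  task-2: need (3, 2, 1) fits (3, 2, 2); releases (3, 1, 2), pool now (6, 3, 4)
  task-7: need (3, 0, 3) fits (6, 3, 4); releases (1, 0, 1), pool now (7, 3, 5)
  blocked: task-1 wants (5, 2, 6), pool (7, 3, 5) — not enough saws
  blocked: task-6 wants (1, 6, 4), pool (7, 3, 5) — not enough drills
  blocked: task-8 wants (2, 4, 4), pool (7, 3, 5) — not enough drills
  blocked: task-0 wants (3, 4, 3), pool (7, 3, 5) — not enough drills
Post-grant, the permanently blocked set is task-1, task-6, task-8 and task-0.


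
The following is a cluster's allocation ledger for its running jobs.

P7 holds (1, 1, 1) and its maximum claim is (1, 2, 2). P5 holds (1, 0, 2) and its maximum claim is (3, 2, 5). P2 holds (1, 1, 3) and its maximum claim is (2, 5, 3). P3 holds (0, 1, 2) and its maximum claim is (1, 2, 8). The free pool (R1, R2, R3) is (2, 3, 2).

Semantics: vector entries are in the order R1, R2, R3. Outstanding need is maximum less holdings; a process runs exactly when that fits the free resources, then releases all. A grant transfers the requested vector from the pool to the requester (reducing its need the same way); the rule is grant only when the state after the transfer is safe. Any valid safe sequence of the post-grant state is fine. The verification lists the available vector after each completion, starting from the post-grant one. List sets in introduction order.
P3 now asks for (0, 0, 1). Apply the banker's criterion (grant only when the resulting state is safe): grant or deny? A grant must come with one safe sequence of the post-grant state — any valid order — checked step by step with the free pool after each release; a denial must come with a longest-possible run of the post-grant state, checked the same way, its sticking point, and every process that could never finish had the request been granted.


GRANT — the state after the grant stays safe, e.g. via P7, P2, P3, P5.
Key observation: the transfer keeps a workable pool ((2, 3, 1)); P7 starts the safe sequence.
Verifying the post-grant state step by step:
  pool = (2, 3, 1)
  P7: need (0, 1, 1) fits (2, 3, 1); releases (1, 1, 1), pool now (3, 4, 2)
  P2: need (1, 4, 0) fits (3, 4, 2); releases (1, 1, 3), pool now (4, 5, 5)
  P3: need (1, 1, 5) fits (4, 5, 5); releases (0, 1, 3), pool now (4, 6, 8)
  P5: need (2, 2, 3) fits (4, 6, 8); releases (1, 0, 2), pool now (5, 6, 10)


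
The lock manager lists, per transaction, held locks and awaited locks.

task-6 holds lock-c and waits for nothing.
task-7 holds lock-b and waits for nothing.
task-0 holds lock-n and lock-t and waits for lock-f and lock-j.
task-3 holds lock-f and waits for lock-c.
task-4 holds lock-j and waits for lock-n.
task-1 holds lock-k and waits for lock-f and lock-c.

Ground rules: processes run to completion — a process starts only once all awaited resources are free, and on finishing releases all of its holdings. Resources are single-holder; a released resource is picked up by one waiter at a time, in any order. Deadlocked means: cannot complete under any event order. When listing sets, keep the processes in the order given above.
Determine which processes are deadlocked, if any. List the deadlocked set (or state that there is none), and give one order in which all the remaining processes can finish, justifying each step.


Deadlocked: task-0 and task-4.
Key observation: the wait chain closes on itself along task-0 -> task-4 -> task-0; no other process is dragged down with it.
The rest can finish in the order task-6, task-7, task-3, task-1.
Walking it through:
  task-6: no waits; runs immediately, freeing lock-c
  task-7: no waits; runs immediately, freeing lock-b
  task-3: everything it awaited (lock-c) is free; runs, freeing lock-f
  task-1: everything it awaited (lock-f and lock-c) is free; runs, freeing lock-k


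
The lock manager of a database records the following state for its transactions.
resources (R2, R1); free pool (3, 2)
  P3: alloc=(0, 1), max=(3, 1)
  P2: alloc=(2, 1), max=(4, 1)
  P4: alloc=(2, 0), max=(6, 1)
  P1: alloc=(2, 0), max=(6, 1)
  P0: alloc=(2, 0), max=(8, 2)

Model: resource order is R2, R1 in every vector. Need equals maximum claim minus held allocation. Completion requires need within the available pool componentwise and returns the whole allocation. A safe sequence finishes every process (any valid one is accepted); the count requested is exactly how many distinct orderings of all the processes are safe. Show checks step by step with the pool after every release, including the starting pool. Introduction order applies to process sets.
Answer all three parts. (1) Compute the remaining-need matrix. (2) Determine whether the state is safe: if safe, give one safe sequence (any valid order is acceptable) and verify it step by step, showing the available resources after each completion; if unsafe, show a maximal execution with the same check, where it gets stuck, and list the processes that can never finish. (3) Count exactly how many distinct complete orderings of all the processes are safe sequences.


(1) Outstanding need per process (order R2, R1):
  P3: (3, 0)
  P2: (2, 0)
  P4: (4, 1)
  P1: (4, 1)
  P0: (6, 2)
(2) The state is SAFE; one workable sequence: P3, P2, P4, P1, P0.
Key observation: P3 is the earliest step where a requested resource binds exactly: need (3, 0), pool (3, 2) at its turn.
Step-by-step check:
  pool = (3, 2)
  P3 needs (3, 0) <= (3, 2) -> finishes; pool += (0, 1) = (3, 3)
  P2 needs (2, 0) <= (3, 3) -> finishes; pool += (2, 1) = (5, 4)
  P4 needs (4, 1) <= (5, 4) -> finishes; pool += (2, 0) = (7, 4)
  P1 needs (4, 1) <= (7, 4) -> finishes; pool += (2, 0) = (9, 4)
  P0 needs (6, 2) <= (9, 4) -> finishes; pool += (2, 0) = (11, 4)
(3) Exactly 20 of the possible complete orderings are safe sequences.


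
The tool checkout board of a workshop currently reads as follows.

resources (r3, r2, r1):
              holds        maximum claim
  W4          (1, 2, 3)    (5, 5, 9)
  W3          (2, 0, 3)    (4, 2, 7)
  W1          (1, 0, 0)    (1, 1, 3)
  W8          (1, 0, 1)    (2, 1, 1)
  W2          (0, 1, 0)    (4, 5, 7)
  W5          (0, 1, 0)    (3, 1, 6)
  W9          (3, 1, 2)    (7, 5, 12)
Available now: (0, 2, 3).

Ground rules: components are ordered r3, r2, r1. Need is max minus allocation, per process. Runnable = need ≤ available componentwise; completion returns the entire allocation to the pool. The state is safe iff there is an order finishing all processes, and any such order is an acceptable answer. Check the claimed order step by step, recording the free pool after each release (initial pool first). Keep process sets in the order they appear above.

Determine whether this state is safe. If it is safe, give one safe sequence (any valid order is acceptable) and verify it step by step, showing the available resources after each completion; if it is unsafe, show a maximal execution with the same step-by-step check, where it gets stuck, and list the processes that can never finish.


SAFE — a valid safe sequence is W1, W8, W3, W5, W4, W2, W9.
Key observation: the order's first zero-slack moment is W1 ((0, 1, 3) needed, (0, 2, 3) free — a requested resource with nothing to spare).
Check, step by step:
  pool = (0, 2, 3)
  W1: need (0, 1, 3) fits (0, 2, 3); releases (1, 0, 0), pool now (1, 2, 3)
  W8: need (1, 1, 0) fits (1, 2, 3); releases (1, 0, 1), pool now (2, 2, 4)
  W3: need (2, 2, 4) fits (2, 2, 4); releases (2, 0, 3), pool now (4, 2, 7)
  W5: need (3, 0, 6) fits (4, 2, 7); releases (0, 1, 0), pool now (4, 3, 7)
  W4: need (4, 3, 6) fits (4, 3, 7); releases (1, 2, 3), pool now (5, 5, 10)
  W2: need (4, 4, 7) fits (5, 5, 10); releases (0, 1, 0), pool now (5, 6, 10)
  W9: need (4, 4, 10) fits (5, 6, 10); releases (3, 1, 2), pool now (8, 7, 12)


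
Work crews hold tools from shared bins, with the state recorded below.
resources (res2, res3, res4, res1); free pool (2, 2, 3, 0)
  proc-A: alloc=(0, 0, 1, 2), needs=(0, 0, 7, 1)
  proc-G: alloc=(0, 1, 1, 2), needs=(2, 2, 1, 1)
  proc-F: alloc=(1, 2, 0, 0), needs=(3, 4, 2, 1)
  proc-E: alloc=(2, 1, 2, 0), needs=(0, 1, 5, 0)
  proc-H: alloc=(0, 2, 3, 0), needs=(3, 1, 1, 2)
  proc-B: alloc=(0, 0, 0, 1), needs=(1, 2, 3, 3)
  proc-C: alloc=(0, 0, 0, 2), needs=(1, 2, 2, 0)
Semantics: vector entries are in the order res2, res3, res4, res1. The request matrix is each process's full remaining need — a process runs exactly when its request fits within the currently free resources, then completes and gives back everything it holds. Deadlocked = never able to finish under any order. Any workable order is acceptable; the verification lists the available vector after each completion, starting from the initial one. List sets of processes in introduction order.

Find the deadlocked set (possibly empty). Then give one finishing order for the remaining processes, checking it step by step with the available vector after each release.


The deadlocked set is proc-A, proc-F, proc-E and proc-H.
Key observation: after proc-C, proc-G, proc-B the pool peaks at (2, 3, 4, 5), and each blocked process is short somewhere: proc-A on res4; proc-F on res2, res3; proc-E on res4; proc-H on res2.
The rest can finish in the order proc-C, proc-G, proc-B. Check, step by step:
  pool = (2, 2, 3, 0)
  run proc-C (needs (1, 2, 2, 0), free (2, 2, 3, 0)); after release of (0, 0, 0, 2) the pool is (2, 2, 3, 2)
  run proc-G (needs (2, 2, 1, 1), free (2, 2, 3, 2)); after release of (0, 1, 1, 2) the pool is (2, 3, 4, 4)
  run proc-B (needs (1, 2, 3, 3), free (2, 3, 4, 4)); after release of (0, 0, 0, 1) the pool is (2, 3, 4, 5)
The blocked processes can never fit:
  proc-A cannot run: need (0, 0, 7, 1) vs free (2, 3, 4, 5) (insufficient res4)
  proc-F cannot run: need (3, 4, 2, 1) vs free (2, 3, 4, 5) (insufficient res2 and res3)
  proc-E cannot run: need (0, 1, 5, 0) vs free (2, 3, 4, 5) (insufficient res4)
  proc-H cannot run: need (3, 1, 1, 2) vs free (2, 3, 4, 5) (insufficient res2)


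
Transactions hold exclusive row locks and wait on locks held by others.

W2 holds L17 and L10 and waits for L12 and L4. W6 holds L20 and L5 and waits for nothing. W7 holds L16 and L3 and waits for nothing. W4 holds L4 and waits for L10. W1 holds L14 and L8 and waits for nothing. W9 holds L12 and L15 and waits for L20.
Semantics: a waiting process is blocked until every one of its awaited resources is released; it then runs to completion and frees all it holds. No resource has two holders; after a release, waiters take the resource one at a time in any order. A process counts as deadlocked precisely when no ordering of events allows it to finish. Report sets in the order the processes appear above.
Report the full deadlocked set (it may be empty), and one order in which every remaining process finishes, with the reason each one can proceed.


Deadlocked set: W2 and W4.
Key observation: the wait chain closes on itself along W2 -> W4 -> W2; no other process is dragged down with it.
One completion order for the rest: W7, W1, W6, W9.
Walking it through:
  W7 waits on nothing -> runs at once and releases L16 and L3
  W1 waits on nothing -> runs at once and releases L14 and L8
  W6 waits on nothing -> runs at once and releases L20 and L5
  W9 waits on L20 — all released -> runs and releases L12 and L15


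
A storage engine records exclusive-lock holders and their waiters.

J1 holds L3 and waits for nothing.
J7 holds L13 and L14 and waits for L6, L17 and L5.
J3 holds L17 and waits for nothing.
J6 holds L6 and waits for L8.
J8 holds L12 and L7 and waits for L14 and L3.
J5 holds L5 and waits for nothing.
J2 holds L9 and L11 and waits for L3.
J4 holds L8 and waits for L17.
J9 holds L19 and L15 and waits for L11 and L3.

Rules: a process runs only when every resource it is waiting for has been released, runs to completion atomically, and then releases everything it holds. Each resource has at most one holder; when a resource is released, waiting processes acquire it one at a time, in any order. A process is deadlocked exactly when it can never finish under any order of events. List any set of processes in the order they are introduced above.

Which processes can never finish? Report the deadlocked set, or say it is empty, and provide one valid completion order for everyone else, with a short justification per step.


Nothing here is deadlocked.
Key observation: all waits point, directly or indirectly, at processes that can finish, so nothing is permanently blocked.
The rest can finish in the order J5, J3, J1, J4, J6, J2, J7, J9, J8.
Check, step by step:
  run J5 (it waits on nothing); releases L5
  run J3 (it waits on nothing); releases L17
  run J1 (it waits on nothing); releases L3
  run J4 (all its waits — L17 — are resolved); releases L8
  run J6 (all its waits — L8 — are resolved); releases L6
  run J2 (all its waits — L3 — are resolved); releases L9 and L11
  run J7 (all its waits — L6, L17 and L5 — are resolved); releases L13 and L14
  run J9 (all its waits — L11 and L3 — are resolved); releases L19 and L15
  run J8 (all its waits — L14 and L3 — are resolved); releases L12 and L7
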